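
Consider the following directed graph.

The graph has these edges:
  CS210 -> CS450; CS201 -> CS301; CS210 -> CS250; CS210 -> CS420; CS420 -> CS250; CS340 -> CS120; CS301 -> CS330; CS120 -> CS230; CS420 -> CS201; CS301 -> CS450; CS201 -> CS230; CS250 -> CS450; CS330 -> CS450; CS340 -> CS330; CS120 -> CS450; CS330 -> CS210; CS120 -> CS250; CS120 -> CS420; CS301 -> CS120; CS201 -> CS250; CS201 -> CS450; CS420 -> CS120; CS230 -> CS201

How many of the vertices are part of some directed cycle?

A vertex is on a directed cycle iff it belongs to a strongly connected component of size ≥ 2 (or has a self-loop).
The vertices on cycles are {CS120, CS201, CS210, CS230, CS301, CS330, CS420} — 7 in total.

7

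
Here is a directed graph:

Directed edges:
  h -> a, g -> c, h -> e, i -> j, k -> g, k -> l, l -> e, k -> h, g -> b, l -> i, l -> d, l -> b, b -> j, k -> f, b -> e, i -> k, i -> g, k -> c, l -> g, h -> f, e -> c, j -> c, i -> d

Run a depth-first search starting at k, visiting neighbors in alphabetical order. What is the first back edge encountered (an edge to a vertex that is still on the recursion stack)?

DFS from k (visiting neighbors in alphabetical order); mark gray on enter, black on exit:
k gray
  c gray
  c black
  f gray
  f black
  g gray
    b gray
      e gray
        e→c: c black — skip
      e black
      j gray
        j→c: c black — skip
      j black
    b black
    g→c: c black — skip
  g black
  h gray
    a gray
    a black
    h→e: e black — skip
    h→f: f black — skip
  h black
  l gray
    l→b: b black — skip
    d gray
    d black
    l→e: e black — skip
    l→g: g black — skip
    i gray
      i→d: d black — skip
      i→g: g black — skip
      i→j: j black — skip
      i→k: k is gray → back edge
First back edge: i → k.

i->k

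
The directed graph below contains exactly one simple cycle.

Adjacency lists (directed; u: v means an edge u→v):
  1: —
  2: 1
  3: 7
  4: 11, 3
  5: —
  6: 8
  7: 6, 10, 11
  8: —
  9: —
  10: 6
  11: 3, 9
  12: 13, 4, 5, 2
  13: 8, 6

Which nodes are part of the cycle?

3, 7, 11

DFS with gray/black marking from 11:
11 gray
  3 gray
    7 gray
      6 gray
        8 gray
        8 black
      6 black
      10 gray
        10→6: 6 black — skip
      10 black
      7→11: 11 is gray → back edge
Back edge closes the cycle 11 → 3 → 7 → 11; its vertices are {3, 7, 11}.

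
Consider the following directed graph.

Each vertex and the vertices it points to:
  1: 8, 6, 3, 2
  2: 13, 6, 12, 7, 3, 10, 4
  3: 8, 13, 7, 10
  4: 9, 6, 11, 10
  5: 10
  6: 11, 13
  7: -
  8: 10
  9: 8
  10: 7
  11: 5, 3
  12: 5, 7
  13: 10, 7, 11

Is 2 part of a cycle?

No

2 lies on a cycle iff there is a path from 2 back to itself.
Exploring from 2, it never reaches itself; equivalently, its strongly connected component is a singleton.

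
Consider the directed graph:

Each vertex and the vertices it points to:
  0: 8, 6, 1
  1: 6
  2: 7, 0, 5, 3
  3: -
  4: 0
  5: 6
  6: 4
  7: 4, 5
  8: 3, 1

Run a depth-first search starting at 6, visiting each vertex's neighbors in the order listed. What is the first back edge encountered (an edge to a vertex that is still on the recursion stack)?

1→6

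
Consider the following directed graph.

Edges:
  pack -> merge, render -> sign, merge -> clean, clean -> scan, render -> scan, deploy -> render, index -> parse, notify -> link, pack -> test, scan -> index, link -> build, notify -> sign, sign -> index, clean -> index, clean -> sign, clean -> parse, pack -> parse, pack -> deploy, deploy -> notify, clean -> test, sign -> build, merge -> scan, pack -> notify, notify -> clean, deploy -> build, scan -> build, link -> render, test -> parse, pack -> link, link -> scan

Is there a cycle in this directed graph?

DFS with white/gray/black marking, starting from deploy:
deploy gray
  render gray
    scan gray
      index gray
        parse gray
        parse black
      index black
      build gray
      build black
    scan black
    sign gray
      sign→index: index black — skip
      sign→build: build black — skip
    sign black
  render black
  notify gray
    clean gray
      clean→index: index black — skip
      clean→scan: scan black — skip
      clean→parse: parse black — skip
      clean→sign: sign black — skip
      test gray
        test→parse: parse black — skip
      test black
    clean black
    link gray
      link→render: render black — skip
      link→build: build black — skip
      link→scan: scan black — skip
    link black
    notify→sign: sign black — skip
  notify black
  deploy→build: build black — skip
deploy black
pack gray
  pack→test: test black — skip
  pack→notify: notify black — skip
  pack→link: link black — skip
  pack→deploy: deploy black — skip
  pack→parse: parse black — skip
  merge gray
    merge→clean: clean black — skip
    merge→scan: scan black — skip
  merge black
pack black
Every edge goes to a white or black vertex — no back edge, so the graph is acyclic.

No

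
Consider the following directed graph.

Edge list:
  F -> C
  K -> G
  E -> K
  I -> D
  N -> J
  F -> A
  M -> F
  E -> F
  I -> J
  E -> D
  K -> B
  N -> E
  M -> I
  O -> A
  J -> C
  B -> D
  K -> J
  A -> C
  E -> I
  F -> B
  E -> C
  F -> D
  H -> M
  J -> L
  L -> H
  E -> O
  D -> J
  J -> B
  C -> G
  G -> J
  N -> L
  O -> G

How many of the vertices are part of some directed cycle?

A vertex is on a directed cycle iff it belongs to a strongly connected component of size ≥ 2 (or has a self-loop).
The vertices on cycles are {A, B, C, D, F, G, H, I, J, L, M} — 11 in total.

11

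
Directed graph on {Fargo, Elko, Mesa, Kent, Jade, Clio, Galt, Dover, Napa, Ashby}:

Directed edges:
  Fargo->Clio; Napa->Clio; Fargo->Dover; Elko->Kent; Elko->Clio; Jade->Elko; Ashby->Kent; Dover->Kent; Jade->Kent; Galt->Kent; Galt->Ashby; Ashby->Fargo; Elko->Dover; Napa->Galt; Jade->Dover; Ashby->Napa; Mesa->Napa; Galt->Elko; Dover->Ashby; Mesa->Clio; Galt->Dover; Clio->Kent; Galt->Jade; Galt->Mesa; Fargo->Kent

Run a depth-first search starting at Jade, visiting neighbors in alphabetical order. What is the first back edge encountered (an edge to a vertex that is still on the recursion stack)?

DFS from Jade (visiting neighbors in alphabetical order); mark gray on enter, black on exit:
Jade gray
  Dover gray
    Ashby gray
      Fargo gray
        Clio gray
          Kent gray
          Kent black
        Clio black
        Fargo→Dover: Dover is gray → back edge
First back edge: Fargo → Dover.

Fargo->Dover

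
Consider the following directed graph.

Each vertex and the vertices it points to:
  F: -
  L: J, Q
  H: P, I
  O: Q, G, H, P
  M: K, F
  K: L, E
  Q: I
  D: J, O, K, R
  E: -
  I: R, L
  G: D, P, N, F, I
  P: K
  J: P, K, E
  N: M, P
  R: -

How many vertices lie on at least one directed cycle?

A vertex is on a directed cycle iff it belongs to a strongly connected component of size ≥ 2 (or has a self-loop).
The vertices on cycles are {D, G, I, J, K, L, O, P, Q} — 9 in total.

9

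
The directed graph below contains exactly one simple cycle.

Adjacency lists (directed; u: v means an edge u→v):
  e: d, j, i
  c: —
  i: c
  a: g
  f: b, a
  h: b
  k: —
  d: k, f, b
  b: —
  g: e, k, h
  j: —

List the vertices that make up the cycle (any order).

a, d, e, f, g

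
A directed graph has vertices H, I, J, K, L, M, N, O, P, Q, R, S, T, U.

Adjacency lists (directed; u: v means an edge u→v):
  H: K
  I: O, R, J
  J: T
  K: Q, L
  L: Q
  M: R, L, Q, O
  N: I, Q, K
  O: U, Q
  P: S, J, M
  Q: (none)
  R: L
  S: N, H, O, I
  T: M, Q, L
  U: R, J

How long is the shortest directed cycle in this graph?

5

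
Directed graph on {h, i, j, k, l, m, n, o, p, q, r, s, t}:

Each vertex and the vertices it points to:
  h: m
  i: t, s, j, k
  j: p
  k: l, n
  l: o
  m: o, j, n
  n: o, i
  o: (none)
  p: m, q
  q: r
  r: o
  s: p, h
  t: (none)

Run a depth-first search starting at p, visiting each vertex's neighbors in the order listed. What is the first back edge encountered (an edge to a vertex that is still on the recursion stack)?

DFS from p (visiting each vertex's neighbors in the order listed); mark gray on enter, black on exit:
p gray
  m gray
    o gray
    o black
    j gray
      j→p: p is gray → back edge
First back edge: j → p.

j->p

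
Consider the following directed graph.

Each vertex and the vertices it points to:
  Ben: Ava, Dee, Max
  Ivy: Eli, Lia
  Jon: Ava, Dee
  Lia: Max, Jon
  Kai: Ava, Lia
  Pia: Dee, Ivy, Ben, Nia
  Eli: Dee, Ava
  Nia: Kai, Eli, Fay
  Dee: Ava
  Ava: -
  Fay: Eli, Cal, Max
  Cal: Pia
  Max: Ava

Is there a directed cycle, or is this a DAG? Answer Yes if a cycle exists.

Yes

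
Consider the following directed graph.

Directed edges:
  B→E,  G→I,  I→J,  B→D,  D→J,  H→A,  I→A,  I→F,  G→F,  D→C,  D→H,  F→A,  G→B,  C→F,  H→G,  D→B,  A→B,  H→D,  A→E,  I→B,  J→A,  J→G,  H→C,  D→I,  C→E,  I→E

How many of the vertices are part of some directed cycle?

A vertex is on a directed cycle iff it belongs to a strongly connected component of size ≥ 2 (or has a self-loop).
The vertices on cycles are {A, B, C, D, F, G, H, I, J} — 9 in total.

9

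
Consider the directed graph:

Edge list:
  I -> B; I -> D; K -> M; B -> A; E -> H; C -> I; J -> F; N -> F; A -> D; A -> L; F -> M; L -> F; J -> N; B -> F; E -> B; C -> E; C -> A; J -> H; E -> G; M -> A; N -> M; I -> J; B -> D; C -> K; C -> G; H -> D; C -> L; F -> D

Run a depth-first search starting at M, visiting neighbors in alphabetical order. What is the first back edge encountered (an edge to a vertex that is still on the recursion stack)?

DFS from M (visiting neighbors in alphabetical order); mark gray on enter, black on exit:
M gray
  A gray
    D gray
    D black
    L gray
      F gray
        F→D: D black — skip
        F→M: M is gray → back edge
First back edge: F → M.

F->M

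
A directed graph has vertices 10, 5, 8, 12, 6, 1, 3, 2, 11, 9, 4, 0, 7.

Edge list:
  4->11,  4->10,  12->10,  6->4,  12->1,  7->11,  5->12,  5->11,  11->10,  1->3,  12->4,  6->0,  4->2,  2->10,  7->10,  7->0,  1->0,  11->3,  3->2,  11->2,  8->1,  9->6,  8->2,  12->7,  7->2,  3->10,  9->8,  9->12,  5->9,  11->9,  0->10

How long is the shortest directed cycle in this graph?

4

For each vertex v, BFS finds the shortest path from v back to v.
The shortest such closed walk is 9 → 12 → 7 → 11 → 9, length 4.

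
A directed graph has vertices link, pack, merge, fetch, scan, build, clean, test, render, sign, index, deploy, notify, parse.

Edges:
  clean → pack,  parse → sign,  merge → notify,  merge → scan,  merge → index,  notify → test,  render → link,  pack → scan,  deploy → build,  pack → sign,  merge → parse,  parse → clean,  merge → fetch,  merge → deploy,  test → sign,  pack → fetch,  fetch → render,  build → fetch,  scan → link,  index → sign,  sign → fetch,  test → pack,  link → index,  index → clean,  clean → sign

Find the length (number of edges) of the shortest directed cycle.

5

For each vertex v, BFS finds the shortest path from v back to v.
The shortest such closed walk is index → sign → fetch → render → link → index, length 5.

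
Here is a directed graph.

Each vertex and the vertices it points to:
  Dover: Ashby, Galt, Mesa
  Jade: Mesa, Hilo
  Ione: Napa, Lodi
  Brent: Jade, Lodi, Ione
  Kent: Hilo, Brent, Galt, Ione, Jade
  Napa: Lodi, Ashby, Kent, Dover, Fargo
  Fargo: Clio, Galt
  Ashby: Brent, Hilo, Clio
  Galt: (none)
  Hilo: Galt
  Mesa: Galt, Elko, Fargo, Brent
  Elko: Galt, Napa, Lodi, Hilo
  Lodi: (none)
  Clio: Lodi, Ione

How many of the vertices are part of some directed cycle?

11

A vertex is on a directed cycle iff it belongs to a strongly connected component of size ≥ 2 (or has a self-loop).
The vertices on cycles are {Clio, Elko, Ione, Jade, Kent, Mesa, Napa, Ashby, Brent, Dover, Fargo} — 11 in total.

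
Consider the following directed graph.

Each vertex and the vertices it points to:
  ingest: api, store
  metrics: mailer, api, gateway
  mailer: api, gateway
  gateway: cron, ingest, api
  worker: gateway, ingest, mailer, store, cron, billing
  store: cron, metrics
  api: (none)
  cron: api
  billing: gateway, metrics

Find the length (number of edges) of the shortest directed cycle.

4

For each vertex v, BFS finds the shortest path from v back to v.
The shortest such closed walk is ingest → store → metrics → gateway → ingest, length 4.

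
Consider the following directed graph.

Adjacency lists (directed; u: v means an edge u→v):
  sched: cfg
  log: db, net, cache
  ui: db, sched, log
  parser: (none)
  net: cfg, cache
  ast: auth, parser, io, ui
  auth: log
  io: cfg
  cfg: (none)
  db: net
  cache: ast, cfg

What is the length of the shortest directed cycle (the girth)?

For each vertex v, BFS finds the shortest path from v back to v.
The shortest such closed walk is ast → auth → log → cache → ast, length 4.

4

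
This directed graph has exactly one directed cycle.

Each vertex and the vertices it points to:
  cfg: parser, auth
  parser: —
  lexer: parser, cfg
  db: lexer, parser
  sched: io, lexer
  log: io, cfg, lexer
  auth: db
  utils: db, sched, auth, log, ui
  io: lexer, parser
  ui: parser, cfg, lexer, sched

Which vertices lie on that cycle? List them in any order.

DFS with gray/black marking from auth:
auth gray
  db gray
    lexer gray
      parser gray
      parser black
      cfg gray
        cfg→parser: parser black — skip
        cfg→auth: auth is gray → back edge
Back edge closes the cycle auth → db → lexer → cfg → auth; its vertices are {db, cfg, auth, lexer}.

db, cfg, auth, lexer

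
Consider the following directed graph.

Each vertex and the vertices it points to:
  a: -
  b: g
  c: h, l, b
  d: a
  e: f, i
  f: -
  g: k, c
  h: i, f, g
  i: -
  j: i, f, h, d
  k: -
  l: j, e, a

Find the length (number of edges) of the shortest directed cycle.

3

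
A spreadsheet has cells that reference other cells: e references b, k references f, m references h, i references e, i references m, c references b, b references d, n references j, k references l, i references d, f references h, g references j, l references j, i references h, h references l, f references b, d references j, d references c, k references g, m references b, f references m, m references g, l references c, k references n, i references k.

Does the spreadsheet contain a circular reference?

DFS with white/gray/black marking, starting from n:
n gray
  j gray
  j black
n black
b gray
  d gray
    d→j: j black — skip
    c gray
      c→b: b is gray → back edge
Back edge found, so a cycle exists: b → d → c → b.

Yes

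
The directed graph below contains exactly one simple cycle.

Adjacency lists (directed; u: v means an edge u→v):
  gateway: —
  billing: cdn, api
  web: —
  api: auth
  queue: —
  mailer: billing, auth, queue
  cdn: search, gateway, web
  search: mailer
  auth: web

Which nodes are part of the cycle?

DFS with gray/black marking from mailer:
mailer gray
  billing gray
    cdn gray
      search gray
        search→mailer: mailer is gray → back edge
Back edge closes the cycle mailer → billing → cdn → search → mailer; its vertices are {cdn, mailer, search, billing}.

cdn, mailer, search, billing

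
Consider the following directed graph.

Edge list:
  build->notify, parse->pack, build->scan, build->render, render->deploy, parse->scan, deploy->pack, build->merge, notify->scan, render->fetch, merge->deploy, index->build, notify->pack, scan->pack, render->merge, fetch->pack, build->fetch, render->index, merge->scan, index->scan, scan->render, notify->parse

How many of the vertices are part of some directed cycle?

7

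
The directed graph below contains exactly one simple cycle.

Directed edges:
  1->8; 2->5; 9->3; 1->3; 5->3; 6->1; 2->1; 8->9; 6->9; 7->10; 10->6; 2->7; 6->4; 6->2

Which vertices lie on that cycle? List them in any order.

2, 6, 7, 10

DFS with gray/black marking from 6:
6 gray
  1 gray
    3 gray
    3 black
    8 gray
      9 gray
        9→3: 3 black — skip
      9 black
    8 black
  1 black
  4 gray
  4 black
  2 gray
    5 gray
      5→3: 3 black — skip
    5 black
    2→1: 1 black — skip
    7 gray
      10 gray
        10→6: 6 is gray → back edge
Back edge closes the cycle 6 → 2 → 7 → 10 → 6; its vertices are {2, 6, 7, 10}.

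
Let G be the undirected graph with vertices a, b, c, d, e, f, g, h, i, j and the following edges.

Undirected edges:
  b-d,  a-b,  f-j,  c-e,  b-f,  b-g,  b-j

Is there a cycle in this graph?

Yes

DFS, tracking each vertex's parent; an edge to a visited non-parent vertex closes a cycle.
Start from g:
visit g (parent –)
  visit b (parent g)
    b–g: parent, skip
    visit a (parent b)
      a–b: parent, skip
    visit f (parent b)
      visit j (parent f)
        j–f: parent, skip
        j–b: b visited and ≠ parent → cycle
Cycle: b – f – j – b.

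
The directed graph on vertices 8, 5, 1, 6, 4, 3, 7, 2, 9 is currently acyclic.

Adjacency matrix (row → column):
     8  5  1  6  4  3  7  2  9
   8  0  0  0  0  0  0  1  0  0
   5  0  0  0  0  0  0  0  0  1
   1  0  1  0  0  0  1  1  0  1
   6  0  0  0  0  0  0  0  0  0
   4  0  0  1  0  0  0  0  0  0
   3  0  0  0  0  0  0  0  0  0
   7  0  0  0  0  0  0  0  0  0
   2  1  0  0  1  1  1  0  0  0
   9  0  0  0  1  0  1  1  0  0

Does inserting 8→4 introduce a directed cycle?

Adding 8→4 creates a cycle iff 4 can already reach 8.
Explore from 4: no path reaches 8. The graph stays acyclic.

No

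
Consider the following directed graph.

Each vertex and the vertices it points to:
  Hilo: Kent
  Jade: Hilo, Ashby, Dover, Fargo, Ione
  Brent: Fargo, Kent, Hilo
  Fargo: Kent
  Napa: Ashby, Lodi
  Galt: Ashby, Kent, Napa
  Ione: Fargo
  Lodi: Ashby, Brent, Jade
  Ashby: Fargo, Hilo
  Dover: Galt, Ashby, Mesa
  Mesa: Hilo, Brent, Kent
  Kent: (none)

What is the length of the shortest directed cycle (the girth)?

5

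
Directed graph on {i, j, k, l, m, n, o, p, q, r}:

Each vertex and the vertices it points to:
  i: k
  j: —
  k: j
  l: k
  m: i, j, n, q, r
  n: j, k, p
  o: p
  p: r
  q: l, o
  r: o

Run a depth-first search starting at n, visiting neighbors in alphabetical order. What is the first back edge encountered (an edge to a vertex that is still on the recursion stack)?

DFS from n (visiting neighbors in alphabetical order); mark gray on enter, black on exit:
n gray
  j gray
  j black
  k gray
    k→j: j black — skip
  k black
  p gray
    r gray
      o gray
        o→p: p is gray → back edge
First back edge: o → p.

o->p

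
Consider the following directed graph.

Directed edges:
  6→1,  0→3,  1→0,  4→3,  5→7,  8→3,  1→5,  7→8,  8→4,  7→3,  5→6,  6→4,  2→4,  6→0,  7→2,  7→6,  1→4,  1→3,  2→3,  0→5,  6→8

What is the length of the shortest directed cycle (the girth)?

For each vertex v, BFS finds the shortest path from v back to v.
The shortest such closed walk is 6 → 1 → 5 → 6, length 3.

3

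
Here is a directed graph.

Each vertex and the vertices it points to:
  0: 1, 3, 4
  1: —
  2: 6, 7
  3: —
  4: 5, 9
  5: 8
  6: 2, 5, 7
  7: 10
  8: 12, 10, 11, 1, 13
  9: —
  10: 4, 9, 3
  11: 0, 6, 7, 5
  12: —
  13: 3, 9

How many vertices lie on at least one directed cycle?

9

A vertex is on a directed cycle iff it belongs to a strongly connected component of size ≥ 2 (or has a self-loop).
The vertices on cycles are {0, 2, 4, 5, 6, 7, 8, 10, 11} — 9 in total.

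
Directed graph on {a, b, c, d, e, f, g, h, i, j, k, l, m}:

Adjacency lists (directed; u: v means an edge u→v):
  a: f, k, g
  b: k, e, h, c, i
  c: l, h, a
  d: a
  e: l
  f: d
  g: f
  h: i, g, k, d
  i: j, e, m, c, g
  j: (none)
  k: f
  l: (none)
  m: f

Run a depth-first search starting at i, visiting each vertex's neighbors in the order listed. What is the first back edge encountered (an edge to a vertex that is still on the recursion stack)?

DFS from i (visiting each vertex's neighbors in the order listed); mark gray on enter, black on exit:
i gray
  j gray
  j black
  e gray
    l gray
    l black
  e black
  m gray
    f gray
      d gray
        a gray
          a→f: f is gray → back edge
First back edge: a → f.

a→f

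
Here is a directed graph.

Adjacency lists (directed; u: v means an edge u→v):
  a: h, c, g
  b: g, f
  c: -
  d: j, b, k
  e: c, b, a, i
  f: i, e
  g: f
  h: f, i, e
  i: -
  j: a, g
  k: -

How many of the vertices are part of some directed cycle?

A vertex is on a directed cycle iff it belongs to a strongly connected component of size ≥ 2 (or has a self-loop).
The vertices on cycles are {a, b, e, f, g, h} — 6 in total.

6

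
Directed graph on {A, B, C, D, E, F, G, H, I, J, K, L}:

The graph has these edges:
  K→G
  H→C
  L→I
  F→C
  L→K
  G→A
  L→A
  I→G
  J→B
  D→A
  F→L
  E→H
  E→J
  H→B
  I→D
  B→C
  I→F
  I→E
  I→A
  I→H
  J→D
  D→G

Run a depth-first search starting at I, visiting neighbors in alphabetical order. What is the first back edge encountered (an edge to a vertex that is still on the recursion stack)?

L->I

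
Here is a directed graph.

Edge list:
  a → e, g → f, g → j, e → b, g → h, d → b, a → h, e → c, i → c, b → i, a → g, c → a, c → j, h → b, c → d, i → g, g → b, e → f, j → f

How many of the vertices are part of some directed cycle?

A vertex is on a directed cycle iff it belongs to a strongly connected component of size ≥ 2 (or has a self-loop).
The vertices on cycles are {a, b, c, d, e, g, h, i} — 8 in total.

8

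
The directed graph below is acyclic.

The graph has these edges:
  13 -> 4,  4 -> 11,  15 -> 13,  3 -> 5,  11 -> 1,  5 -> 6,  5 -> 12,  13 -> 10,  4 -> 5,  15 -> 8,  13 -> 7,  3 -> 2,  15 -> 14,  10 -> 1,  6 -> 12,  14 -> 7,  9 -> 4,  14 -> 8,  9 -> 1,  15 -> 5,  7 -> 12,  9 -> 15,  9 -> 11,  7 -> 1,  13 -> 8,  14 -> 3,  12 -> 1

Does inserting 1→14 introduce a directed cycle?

Yes

Adding 1→14 creates a cycle iff 14 can already reach 1.
Path from 14: 14 → 7 → 1.
So 14 → … → 1 → 14 is a cycle.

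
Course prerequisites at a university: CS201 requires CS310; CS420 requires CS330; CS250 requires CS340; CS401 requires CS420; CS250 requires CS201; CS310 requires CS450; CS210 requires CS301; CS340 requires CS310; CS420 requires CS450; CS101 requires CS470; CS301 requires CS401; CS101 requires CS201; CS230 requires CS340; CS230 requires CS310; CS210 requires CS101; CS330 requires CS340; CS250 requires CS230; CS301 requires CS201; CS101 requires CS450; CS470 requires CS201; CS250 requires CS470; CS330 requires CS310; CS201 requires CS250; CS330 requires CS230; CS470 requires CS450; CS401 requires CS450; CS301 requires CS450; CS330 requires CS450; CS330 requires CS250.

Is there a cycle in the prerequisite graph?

Yes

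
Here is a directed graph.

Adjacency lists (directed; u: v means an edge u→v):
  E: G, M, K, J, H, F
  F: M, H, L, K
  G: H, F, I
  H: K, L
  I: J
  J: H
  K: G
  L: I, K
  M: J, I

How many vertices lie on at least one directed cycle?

8

A vertex is on a directed cycle iff it belongs to a strongly connected component of size ≥ 2 (or has a self-loop).
The vertices on cycles are {F, G, H, I, J, K, L, M} — 8 in total.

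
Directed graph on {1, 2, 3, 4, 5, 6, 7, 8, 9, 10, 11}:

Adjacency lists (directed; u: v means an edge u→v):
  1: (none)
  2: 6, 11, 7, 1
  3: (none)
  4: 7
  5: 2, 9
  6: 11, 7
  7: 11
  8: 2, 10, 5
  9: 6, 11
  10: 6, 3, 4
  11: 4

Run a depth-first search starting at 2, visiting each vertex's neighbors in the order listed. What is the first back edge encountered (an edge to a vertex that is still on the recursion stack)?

7→11

DFS from 2 (visiting each vertex's neighbors in the order listed); mark gray on enter, black on exit:
2 gray
  6 gray
    11 gray
      4 gray
        7 gray
          7→11: 11 is gray → back edge
First back edge: 7 → 11.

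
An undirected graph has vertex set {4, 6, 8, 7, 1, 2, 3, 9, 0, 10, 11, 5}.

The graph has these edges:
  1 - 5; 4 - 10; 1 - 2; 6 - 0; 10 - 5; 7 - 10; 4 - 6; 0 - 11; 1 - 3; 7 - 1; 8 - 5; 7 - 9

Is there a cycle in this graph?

Yes

DFS, tracking each vertex's parent; an edge to a visited non-parent vertex closes a cycle.
Start from 7:
visit 7 (parent –)
  visit 10 (parent 7)
    10–7: parent, skip
    visit 4 (parent 10)
      4–10: parent, skip
      visit 6 (parent 4)
        visit 0 (parent 6)
          visit 11 (parent 0)
            11–0: parent, skip
          0–6: parent, skip
        6–4: parent, skip
    visit 5 (parent 10)
      visit 1 (parent 5)
        1–5: parent, skip
        visit 2 (parent 1)
          2–1: parent, skip
        1–7: 7 visited and ≠ parent → cycle
Cycle: 7 – 10 – 5 – 1 – 7.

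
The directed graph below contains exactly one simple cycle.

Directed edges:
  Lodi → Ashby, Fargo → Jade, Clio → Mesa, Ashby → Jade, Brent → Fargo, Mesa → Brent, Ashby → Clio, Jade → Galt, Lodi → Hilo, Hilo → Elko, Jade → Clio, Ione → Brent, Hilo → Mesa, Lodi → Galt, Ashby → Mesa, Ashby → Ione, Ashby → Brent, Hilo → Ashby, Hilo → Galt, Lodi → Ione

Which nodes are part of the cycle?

Clio, Jade, Mesa, Brent, Fargo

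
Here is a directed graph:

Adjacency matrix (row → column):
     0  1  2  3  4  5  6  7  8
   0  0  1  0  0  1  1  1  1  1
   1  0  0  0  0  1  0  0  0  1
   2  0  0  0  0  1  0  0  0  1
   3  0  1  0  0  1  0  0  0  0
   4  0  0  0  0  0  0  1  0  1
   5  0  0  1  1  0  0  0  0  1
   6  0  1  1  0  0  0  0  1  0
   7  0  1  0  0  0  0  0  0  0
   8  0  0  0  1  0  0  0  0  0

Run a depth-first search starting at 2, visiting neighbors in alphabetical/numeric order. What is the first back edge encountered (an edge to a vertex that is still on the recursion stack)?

1->4

DFS from 2 (visiting neighbors in alphabetical/numeric order); mark gray on enter, black on exit:
2 gray
  4 gray
    6 gray
      1 gray
        1→4: 4 is gray → back edge
First back edge: 1 → 4.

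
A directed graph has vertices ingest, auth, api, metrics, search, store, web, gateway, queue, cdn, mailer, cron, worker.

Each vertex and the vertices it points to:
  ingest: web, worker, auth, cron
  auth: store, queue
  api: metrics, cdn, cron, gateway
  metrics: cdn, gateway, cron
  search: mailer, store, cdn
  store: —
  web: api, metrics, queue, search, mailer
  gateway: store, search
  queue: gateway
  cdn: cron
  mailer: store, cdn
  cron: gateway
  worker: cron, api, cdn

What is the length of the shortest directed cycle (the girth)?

For each vertex v, BFS finds the shortest path from v back to v.
The shortest such closed walk is search → cdn → cron → gateway → search, length 4.

4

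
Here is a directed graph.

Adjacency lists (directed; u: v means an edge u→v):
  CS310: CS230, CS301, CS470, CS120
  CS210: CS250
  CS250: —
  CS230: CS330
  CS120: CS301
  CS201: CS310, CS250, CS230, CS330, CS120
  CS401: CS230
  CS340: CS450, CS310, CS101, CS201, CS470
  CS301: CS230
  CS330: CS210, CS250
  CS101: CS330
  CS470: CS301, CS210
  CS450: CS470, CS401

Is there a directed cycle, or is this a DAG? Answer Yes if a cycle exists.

No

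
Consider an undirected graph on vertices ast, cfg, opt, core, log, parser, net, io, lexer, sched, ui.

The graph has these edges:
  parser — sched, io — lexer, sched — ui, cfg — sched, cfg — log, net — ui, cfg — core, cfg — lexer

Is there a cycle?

DFS, tracking each vertex's parent; an edge to a visited non-parent vertex closes a cycle.
Start from cfg:
visit cfg (parent –)
  visit lexer (parent cfg)
    visit io (parent lexer)
      io–lexer: parent, skip
    lexer–cfg: parent, skip
  visit core (parent cfg)
    core–cfg: parent, skip
  visit sched (parent cfg)
    visit parser (parent sched)
      parser–sched: parent, skip
    visit ui (parent sched)
      ui–sched: parent, skip
      visit net (parent ui)
        net–ui: parent, skip
    sched–cfg: parent, skip
  visit log (parent cfg)
    log–cfg: parent, skip
visit ast (parent –)
visit opt (parent –)
No non-parent visited neighbor found — the graph is a forest.

No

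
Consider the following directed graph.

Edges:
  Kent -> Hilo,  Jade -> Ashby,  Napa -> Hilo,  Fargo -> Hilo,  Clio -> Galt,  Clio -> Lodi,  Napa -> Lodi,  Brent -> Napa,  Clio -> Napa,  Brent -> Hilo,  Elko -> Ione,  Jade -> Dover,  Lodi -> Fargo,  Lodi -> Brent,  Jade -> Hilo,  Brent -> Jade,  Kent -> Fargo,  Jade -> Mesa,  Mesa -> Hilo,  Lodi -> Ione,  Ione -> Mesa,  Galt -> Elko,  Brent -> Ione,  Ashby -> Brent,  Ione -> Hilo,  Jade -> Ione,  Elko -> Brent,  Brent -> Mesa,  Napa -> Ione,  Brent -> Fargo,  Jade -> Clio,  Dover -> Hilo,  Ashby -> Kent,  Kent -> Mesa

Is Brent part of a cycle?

Yes

Brent is on a cycle iff Brent can reach itself via ≥1 edge.
Brent → Jade → Ashby → Brent — yes.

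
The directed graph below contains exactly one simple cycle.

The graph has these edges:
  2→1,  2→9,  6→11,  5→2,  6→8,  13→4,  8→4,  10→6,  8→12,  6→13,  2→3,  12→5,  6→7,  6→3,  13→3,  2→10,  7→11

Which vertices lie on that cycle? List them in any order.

DFS with gray/black marking from 2:
2 gray
  3 gray
  3 black
  1 gray
  1 black
  10 gray
    6 gray
      7 gray
        11 gray
        11 black
      7 black
      13 gray
        4 gray
        4 black
        13→3: 3 black — skip
      13 black
      8 gray
        12 gray
          5 gray
            5→2: 2 is gray → back edge
Back edge closes the cycle 2 → 10 → 6 → 8 → 12 → 5 → 2; its vertices are {2, 5, 6, 8, 10, 12}.

2, 5, 6, 8, 10, 12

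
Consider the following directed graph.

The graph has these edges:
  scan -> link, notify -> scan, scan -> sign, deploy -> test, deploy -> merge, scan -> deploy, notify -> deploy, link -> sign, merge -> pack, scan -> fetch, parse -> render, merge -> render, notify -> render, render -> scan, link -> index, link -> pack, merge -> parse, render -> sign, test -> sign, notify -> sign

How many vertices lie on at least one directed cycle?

A vertex is on a directed cycle iff it belongs to a strongly connected component of size ≥ 2 (or has a self-loop).
The vertices on cycles are {scan, merge, parse, deploy, render} — 5 in total.

5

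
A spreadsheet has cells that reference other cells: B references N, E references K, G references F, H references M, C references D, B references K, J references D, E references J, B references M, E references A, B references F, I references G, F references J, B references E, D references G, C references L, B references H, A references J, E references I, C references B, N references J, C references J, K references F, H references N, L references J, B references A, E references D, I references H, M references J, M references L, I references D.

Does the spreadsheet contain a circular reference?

DFS with white/gray/black marking, starting from B:
B gray
  K gray
    F gray
      J gray
        D gray
          G gray
            G→F: F is gray → back edge
Back edge found, so a cycle exists: F → J → D → G → F.

Yes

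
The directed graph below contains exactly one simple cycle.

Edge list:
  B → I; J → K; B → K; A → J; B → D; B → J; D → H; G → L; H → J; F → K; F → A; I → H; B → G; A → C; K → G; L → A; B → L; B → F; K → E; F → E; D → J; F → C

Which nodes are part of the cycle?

A, G, J, K, L

DFS with gray/black marking from K:
K gray
  E gray
  E black
  G gray
    L gray
      A gray
        J gray
          J→K: K is gray → back edge
Back edge closes the cycle K → G → L → A → J → K; its vertices are {A, G, J, K, L}.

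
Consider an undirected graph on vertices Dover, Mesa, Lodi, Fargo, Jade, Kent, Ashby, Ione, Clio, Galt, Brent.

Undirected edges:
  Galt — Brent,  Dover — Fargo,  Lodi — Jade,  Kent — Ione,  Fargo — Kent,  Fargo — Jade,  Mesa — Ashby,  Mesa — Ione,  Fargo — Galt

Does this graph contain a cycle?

No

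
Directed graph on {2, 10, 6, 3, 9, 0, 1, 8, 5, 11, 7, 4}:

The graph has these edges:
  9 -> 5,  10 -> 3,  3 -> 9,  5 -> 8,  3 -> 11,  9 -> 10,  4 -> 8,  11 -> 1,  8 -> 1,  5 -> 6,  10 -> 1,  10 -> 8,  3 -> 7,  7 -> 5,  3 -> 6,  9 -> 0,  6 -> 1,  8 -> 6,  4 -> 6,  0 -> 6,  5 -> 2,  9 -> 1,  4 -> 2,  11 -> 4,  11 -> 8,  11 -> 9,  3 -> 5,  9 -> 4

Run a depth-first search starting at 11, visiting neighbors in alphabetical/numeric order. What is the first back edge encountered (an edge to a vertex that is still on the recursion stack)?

DFS from 11 (visiting neighbors in alphabetical/numeric order); mark gray on enter, black on exit:
11 gray
  1 gray
  1 black
  4 gray
    2 gray
    2 black
    6 gray
      6→1: 1 black — skip
    6 black
    8 gray
      8→1: 1 black — skip
      8→6: 6 black — skip
    8 black
  4 black
  11→8: 8 black — skip
  9 gray
    0 gray
      0→6: 6 black — skip
    0 black
    9→1: 1 black — skip
    9→4: 4 black — skip
    5 gray
      5→2: 2 black — skip
      5→6: 6 black — skip
      5→8: 8 black — skip
    5 black
    10 gray
      10→1: 1 black — skip
      3 gray
        3→5: 5 black — skip
        3→6: 6 black — skip
        7 gray
          7→5: 5 black — skip
        7 black
        3→9: 9 is gray → back edge
First back edge: 3 → 9.

3->9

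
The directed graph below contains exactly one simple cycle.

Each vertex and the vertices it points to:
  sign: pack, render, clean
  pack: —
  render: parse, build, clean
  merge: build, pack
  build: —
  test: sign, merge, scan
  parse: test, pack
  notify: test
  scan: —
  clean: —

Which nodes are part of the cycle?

sign, test, parse, render

DFS with gray/black marking from test:
test gray
  sign gray
    pack gray
    pack black
    render gray
      parse gray
        parse→test: test is gray → back edge
Back edge closes the cycle test → sign → render → parse → test; its vertices are {sign, test, parse, render}.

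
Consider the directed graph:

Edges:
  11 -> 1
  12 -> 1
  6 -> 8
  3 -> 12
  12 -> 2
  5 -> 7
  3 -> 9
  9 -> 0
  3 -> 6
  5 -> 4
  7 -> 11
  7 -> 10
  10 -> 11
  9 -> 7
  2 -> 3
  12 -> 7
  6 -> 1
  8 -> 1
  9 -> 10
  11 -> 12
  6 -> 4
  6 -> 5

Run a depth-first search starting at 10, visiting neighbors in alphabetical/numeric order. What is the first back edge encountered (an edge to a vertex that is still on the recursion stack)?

7->10

DFS from 10 (visiting neighbors in alphabetical/numeric order); mark gray on enter, black on exit:
10 gray
  11 gray
    1 gray
    1 black
    12 gray
      12→1: 1 black — skip
      2 gray
        3 gray
          6 gray
            6→1: 1 black — skip
            4 gray
            4 black
            5 gray
              5→4: 4 black — skip
              7 gray
                7→10: 10 is gray → back edge
First back edge: 7 → 10.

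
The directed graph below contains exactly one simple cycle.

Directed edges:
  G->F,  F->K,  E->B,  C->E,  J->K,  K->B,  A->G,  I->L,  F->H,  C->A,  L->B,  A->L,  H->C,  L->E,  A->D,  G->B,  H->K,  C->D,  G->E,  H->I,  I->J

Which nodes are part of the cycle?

DFS with gray/black marking from F:
F gray
  H gray
    K gray
      B gray
      B black
    K black
    I gray
      J gray
        J→K: K black — skip
      J black
      L gray
        L→B: B black — skip
        E gray
          E→B: B black — skip
        E black
      L black
    I black
    C gray
      C→E: E black — skip
      A gray
        G gray
          G→F: F is gray → back edge
Back edge closes the cycle F → H → C → A → G → F; its vertices are {A, C, F, G, H}.

A, C, F, G, H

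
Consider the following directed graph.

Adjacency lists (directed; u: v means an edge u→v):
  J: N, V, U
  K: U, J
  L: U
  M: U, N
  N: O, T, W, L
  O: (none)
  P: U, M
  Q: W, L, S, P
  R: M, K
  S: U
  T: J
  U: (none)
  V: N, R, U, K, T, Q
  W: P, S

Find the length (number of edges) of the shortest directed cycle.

For each vertex v, BFS finds the shortest path from v back to v.
The shortest such closed walk is K → J → V → K, length 3.

3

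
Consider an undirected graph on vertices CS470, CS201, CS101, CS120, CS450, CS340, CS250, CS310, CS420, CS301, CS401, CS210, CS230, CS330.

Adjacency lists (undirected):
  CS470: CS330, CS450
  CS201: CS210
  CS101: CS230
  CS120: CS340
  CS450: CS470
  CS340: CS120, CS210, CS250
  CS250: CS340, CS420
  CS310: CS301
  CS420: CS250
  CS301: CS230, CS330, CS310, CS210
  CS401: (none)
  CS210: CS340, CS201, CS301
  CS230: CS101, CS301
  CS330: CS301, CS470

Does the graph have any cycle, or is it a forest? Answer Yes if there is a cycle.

DFS, tracking each vertex's parent; an edge to a visited non-parent vertex closes a cycle.
Start from CS310:
visit CS310 (parent –)
  visit CS301 (parent CS310)
    visit CS230 (parent CS301)
      visit CS101 (parent CS230)
        CS101–CS230: parent, skip
      CS230–CS301: parent, skip
    visit CS330 (parent CS301)
      CS330–CS301: parent, skip
      visit CS470 (parent CS330)
        CS470–CS330: parent, skip
        visit CS450 (parent CS470)
          CS450–CS470: parent, skip
    CS301–CS310: parent, skip
    visit CS210 (parent CS301)
      visit CS340 (parent CS210)
        visit CS120 (parent CS340)
          CS120–CS340: parent, skip
        CS340–CS210: parent, skip
        visit CS250 (parent CS340)
          CS250–CS340: parent, skip
          visit CS420 (parent CS250)
            CS420–CS250: parent, skip
      visit CS201 (parent CS210)
        CS201–CS210: parent, skip
      CS210–CS301: parent, skip
visit CS401 (parent –)
No non-parent visited neighbor found — the graph is a forest.

No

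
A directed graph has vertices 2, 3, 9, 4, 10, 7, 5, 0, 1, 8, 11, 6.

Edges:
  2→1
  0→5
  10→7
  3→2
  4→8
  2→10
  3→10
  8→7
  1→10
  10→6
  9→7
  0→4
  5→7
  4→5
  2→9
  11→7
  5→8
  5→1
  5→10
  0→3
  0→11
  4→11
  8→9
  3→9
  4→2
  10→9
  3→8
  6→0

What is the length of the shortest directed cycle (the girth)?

For each vertex v, BFS finds the shortest path from v back to v.
The shortest such closed walk is 0 → 5 → 10 → 6 → 0, length 4.

4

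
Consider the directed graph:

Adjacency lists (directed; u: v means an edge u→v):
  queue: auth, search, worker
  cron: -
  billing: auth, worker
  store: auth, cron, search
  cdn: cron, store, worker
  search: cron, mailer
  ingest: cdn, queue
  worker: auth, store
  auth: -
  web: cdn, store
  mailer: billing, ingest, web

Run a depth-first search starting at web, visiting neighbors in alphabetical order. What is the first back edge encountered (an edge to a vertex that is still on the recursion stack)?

worker→store

DFS from web (visiting neighbors in alphabetical order); mark gray on enter, black on exit:
web gray
  cdn gray
    cron gray
    cron black
    store gray
      auth gray
      auth black
      store→cron: cron black — skip
      search gray
        search→cron: cron black — skip
        mailer gray
          billing gray
            billing→auth: auth black — skip
            worker gray
              worker→auth: auth black — skip
              worker→store: store is gray → back edge
First back edge: worker → store.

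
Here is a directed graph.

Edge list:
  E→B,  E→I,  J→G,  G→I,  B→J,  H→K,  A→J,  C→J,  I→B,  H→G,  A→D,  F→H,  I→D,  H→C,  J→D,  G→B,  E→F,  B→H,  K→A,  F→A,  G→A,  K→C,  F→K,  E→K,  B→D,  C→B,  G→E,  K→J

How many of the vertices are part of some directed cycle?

10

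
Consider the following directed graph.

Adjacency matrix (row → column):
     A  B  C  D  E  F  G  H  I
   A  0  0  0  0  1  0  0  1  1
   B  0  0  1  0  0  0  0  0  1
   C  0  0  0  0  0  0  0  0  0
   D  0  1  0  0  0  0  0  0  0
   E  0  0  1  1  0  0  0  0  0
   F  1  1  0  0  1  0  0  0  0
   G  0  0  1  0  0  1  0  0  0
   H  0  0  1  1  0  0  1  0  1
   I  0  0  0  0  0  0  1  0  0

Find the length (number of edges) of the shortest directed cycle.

For each vertex v, BFS finds the shortest path from v back to v.
The shortest such closed walk is F → A → I → G → F, length 4.

4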